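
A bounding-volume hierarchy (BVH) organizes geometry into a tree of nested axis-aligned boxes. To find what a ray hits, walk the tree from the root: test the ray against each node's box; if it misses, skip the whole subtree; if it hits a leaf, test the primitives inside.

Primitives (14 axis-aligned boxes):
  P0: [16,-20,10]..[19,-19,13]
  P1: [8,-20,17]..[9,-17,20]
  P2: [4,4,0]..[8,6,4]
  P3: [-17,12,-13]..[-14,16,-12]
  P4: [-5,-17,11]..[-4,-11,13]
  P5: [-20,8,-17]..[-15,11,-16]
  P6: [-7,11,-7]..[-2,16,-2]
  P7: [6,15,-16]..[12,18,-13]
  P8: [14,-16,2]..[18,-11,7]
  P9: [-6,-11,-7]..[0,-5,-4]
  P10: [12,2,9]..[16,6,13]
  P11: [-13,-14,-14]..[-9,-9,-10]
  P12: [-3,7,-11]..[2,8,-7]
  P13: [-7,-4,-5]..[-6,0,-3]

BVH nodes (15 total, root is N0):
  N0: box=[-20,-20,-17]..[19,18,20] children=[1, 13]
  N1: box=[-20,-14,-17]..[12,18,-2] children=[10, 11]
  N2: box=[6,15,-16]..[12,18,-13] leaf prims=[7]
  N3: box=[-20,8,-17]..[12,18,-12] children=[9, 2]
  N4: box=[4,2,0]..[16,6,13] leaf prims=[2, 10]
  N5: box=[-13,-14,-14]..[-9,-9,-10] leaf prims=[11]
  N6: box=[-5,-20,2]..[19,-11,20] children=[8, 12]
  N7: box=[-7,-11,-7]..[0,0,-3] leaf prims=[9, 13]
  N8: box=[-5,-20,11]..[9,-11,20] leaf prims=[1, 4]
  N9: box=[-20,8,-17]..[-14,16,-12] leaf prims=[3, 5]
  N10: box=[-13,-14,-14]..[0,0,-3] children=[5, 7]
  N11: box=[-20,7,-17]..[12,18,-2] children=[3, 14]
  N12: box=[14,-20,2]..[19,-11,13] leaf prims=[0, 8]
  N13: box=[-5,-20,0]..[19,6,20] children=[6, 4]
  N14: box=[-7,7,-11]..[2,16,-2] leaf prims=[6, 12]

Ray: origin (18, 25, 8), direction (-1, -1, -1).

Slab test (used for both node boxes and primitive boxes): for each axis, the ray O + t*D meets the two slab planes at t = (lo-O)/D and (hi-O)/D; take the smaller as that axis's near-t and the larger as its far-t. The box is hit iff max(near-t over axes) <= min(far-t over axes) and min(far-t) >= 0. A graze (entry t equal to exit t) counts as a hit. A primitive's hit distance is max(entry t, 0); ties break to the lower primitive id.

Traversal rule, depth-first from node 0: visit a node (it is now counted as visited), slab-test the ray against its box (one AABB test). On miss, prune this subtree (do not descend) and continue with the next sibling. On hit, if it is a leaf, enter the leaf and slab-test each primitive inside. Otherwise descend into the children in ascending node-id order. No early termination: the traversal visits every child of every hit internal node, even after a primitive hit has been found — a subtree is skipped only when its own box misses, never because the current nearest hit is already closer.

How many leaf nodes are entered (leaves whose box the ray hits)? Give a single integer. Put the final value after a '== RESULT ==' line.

Trace the traversal:
N0 x:[-1,38] y:[7,45] z:[-12,25] -> hit [7,25], descend [1, 13]
  N1 x:[6,38] y:[7,39] z:[10,25] -> hit [10,25], descend [10, 11]
    N10 x:[18,31] y:[25,39] z:[11,22] -> miss, prune
    N11 x:[6,38] y:[7,18] z:[10,25] -> hit [10,18], descend [3, 14]
      N3 x:[6,38] y:[7,17] z:[20,25] -> miss, prune
      N14 x:[16,25] y:[9,18] z:[10,19] -> hit [16,18] leaf, test {P6(miss), P12@t=17}
  N13 x:[-1,23] y:[19,45] z:[-12,8] -> miss, prune

Summary -> nodes [0, 1, 10, 11, 3, 14, 13]; box-tests=7; leaf-entries=1; first=P12

== RESULT ==
1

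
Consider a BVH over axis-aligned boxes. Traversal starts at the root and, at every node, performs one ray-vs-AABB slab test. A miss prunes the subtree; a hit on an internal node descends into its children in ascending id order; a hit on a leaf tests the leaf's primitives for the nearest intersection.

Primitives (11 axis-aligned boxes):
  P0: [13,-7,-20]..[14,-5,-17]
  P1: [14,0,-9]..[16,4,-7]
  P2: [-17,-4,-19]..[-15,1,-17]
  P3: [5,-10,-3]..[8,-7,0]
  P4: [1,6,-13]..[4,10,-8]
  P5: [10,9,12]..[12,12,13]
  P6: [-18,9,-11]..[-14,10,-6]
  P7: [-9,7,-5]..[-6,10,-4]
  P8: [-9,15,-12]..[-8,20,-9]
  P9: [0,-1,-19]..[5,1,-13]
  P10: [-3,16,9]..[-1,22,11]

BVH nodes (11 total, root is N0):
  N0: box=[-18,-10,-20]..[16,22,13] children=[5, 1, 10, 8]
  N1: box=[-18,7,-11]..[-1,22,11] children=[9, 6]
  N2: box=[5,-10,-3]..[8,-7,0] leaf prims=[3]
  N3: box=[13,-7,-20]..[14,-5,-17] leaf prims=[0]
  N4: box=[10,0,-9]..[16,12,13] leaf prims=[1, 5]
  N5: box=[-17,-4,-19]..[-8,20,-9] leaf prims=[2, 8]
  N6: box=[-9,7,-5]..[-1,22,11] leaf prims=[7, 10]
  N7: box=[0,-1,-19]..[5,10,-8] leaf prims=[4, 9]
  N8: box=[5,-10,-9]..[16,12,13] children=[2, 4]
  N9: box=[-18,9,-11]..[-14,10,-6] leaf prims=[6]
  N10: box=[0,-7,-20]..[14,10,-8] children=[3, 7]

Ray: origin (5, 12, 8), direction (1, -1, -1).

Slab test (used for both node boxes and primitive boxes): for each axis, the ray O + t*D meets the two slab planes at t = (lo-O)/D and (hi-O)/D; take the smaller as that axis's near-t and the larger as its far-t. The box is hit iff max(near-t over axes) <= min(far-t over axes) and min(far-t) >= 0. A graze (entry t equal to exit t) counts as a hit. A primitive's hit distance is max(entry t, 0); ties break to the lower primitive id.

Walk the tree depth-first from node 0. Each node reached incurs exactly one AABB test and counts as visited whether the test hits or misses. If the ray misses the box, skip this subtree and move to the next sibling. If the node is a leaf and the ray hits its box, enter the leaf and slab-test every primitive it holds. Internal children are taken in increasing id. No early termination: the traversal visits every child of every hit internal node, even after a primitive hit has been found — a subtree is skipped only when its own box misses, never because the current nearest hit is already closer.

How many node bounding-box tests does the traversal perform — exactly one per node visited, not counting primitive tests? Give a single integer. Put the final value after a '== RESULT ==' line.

Walk:
N0 x:[-23,11] y:[-10,22] z:[-5,28] -> hit [-5,11], descend [1, 5, 8, 10]
  N1 x:[-23,-6] y:[-10,5] z:[-3,19] -> miss, prune
  N5 x:[-22,-13] y:[-8,16] z:[17,27] -> miss, prune
  N8 x:[0,11] y:[0,22] z:[-5,17] -> hit [0,11], descend [2, 4]
    N2 x:[0,3] y:[19,22] z:[8,11] -> miss, prune
    N4 x:[5,11] y:[0,12] z:[-5,17] -> hit [5,11] leaf, test {P1(miss), P5(miss)}
  N10 x:[-5,9] y:[2,19] z:[16,28] -> miss, prune

Summary -> nodes [0, 1, 5, 8, 2, 4, 10]; box-tests=7; leaf-entries=1; first=miss

== RESULT ==
7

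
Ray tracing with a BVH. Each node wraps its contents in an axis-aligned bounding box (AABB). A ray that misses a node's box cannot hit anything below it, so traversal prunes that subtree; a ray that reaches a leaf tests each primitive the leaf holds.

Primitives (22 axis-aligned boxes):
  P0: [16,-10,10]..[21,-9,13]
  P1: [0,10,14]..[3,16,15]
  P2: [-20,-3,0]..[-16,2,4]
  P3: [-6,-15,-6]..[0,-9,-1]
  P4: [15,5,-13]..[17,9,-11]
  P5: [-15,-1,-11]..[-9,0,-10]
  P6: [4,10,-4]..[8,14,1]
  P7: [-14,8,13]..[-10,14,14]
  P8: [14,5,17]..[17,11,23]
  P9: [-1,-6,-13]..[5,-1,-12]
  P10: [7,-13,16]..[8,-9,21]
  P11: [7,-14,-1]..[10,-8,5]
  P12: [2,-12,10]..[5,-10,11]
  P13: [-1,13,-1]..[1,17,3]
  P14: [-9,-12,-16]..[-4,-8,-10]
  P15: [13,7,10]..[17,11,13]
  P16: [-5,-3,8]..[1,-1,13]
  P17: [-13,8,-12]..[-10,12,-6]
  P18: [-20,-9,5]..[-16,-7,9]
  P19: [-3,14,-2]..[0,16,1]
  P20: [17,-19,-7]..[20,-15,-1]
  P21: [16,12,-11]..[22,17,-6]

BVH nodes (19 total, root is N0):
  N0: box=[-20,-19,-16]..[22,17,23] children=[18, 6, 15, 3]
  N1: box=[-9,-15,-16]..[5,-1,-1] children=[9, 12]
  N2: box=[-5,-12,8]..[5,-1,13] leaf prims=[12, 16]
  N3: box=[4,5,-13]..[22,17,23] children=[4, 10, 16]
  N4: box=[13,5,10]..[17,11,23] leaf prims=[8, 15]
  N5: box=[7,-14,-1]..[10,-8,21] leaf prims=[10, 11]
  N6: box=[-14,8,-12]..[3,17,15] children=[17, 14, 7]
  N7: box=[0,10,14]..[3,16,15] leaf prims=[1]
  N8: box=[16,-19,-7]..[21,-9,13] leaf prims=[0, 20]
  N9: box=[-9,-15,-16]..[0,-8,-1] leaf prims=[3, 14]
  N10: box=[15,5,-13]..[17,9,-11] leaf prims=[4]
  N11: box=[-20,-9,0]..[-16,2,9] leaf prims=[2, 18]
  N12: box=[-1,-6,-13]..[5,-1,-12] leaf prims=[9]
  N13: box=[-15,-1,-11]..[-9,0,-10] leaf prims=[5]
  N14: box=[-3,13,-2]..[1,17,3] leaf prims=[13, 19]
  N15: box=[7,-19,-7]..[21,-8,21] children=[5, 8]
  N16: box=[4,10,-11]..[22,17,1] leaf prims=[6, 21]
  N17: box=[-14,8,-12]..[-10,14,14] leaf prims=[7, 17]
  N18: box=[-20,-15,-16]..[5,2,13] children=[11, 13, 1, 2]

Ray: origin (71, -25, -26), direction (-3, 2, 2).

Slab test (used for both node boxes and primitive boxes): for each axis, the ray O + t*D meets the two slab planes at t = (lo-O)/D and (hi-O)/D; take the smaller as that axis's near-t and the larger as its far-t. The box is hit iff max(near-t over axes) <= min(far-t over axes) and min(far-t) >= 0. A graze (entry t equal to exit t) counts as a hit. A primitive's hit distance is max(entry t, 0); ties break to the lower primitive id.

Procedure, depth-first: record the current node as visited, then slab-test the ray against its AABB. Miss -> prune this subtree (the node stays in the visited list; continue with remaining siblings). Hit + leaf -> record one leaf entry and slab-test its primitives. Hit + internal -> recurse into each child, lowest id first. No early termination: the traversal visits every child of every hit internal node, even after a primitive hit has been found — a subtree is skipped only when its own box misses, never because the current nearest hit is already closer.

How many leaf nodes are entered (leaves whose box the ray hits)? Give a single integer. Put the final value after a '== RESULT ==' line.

Walk:
N0 x:[49/3,91/3] y:[3,21] z:[5,49/2] -> hit [49/3,21], descend [3, 6, 15, 18]
  N3 x:[49/3,67/3] y:[15,21] z:[13/2,49/2] -> hit [49/3,21], descend [4, 10, 16]
    N4 x:[18,58/3] y:[15,18] z:[18,49/2] -> hit [18,18] leaf, test {P8(miss), P15@t=18}
    N10 x:[18,56/3] y:[15,17] z:[13/2,15/2] -> miss, prune
    N16 x:[49/3,67/3] y:[35/2,21] z:[15/2,27/2] -> miss, prune
  N6 x:[68/3,85/3] y:[33/2,21] z:[7,41/2] -> miss, prune
  N15 x:[50/3,64/3] y:[3,17/2] z:[19/2,47/2] -> miss, prune
  N18 x:[22,91/3] y:[5,27/2] z:[5,39/2] -> miss, prune

order=[0, 3, 4, 10, 16, 6, 15, 18]  |boxes|=8  |leaves|=1  hit=P15

== RESULT ==
1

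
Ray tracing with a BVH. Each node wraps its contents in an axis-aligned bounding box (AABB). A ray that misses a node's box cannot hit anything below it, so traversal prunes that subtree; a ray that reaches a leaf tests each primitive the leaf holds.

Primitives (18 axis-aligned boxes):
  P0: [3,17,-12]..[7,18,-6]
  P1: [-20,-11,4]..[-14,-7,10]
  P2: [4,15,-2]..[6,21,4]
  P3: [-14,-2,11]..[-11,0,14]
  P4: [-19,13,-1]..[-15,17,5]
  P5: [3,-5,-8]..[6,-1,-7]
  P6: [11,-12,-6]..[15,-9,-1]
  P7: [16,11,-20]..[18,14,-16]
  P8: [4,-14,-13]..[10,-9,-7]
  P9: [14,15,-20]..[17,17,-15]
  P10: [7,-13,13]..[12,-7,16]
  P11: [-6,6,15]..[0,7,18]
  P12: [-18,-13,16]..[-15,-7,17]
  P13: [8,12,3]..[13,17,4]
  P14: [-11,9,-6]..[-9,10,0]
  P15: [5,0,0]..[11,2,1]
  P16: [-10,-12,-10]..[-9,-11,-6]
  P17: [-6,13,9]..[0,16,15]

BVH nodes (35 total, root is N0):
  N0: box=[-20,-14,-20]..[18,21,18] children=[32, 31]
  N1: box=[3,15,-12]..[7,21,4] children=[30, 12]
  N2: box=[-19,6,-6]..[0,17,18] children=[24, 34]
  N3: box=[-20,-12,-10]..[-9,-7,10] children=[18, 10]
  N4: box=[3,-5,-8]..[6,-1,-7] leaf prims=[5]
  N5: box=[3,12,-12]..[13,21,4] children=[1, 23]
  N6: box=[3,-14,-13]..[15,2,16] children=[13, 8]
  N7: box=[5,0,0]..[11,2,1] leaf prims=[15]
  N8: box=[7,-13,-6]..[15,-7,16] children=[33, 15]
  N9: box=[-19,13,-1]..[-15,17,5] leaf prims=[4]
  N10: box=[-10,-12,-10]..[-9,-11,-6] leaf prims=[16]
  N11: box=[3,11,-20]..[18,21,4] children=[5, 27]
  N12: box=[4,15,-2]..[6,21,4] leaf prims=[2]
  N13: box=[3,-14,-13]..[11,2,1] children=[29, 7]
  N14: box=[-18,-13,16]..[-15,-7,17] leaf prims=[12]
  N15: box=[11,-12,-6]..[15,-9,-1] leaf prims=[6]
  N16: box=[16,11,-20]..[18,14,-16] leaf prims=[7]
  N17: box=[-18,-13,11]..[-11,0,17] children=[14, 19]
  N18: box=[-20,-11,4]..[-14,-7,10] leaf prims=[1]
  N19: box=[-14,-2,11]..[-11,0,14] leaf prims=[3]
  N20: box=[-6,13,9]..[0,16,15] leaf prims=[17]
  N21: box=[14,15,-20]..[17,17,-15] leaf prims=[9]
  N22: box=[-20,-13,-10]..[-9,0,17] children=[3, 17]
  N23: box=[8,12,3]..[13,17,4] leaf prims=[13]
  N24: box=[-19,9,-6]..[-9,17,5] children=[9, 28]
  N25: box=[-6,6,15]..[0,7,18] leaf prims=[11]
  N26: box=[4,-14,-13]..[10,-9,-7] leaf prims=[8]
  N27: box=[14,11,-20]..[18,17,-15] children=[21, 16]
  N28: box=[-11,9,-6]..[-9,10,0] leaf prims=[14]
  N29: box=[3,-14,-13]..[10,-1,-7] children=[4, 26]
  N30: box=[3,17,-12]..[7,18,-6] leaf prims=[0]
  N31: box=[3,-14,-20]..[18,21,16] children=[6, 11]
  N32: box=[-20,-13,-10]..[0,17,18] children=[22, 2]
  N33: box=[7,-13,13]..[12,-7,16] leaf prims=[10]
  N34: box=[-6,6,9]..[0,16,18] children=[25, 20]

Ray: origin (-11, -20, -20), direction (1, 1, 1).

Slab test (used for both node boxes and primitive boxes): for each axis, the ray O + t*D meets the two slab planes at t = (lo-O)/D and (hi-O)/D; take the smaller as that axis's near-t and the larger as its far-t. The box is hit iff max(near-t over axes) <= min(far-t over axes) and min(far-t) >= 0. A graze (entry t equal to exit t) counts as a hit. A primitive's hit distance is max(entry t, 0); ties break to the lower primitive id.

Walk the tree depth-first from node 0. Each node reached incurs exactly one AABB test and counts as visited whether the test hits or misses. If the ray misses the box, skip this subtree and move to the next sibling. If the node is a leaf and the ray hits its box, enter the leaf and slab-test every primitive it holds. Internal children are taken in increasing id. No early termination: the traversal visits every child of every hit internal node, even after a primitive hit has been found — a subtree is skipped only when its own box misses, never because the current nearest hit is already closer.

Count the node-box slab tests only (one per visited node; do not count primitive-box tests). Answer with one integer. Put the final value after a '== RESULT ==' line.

Walk:
N0 x:[-9,29] y:[6,41] z:[0,38] -> hit [6,29], descend [31, 32]
  N31 x:[14,29] y:[6,41] z:[0,36] -> hit [14,29], descend [6, 11]
    N6 x:[14,26] y:[6,22] z:[7,36] -> hit [14,22], descend [8, 13]
      N8 x:[18,26] y:[7,13] z:[14,36] -> miss, prune
      N13 x:[14,22] y:[6,22] z:[7,21] -> hit [14,21], descend [7, 29]
        N7 x:[16,22] y:[20,22] z:[20,21] -> hit [20,21] leaf, test {P15@t=20}
        N29 x:[14,21] y:[6,19] z:[7,13] -> miss, prune
    N11 x:[14,29] y:[31,41] z:[0,24] -> miss, prune
  N32 x:[-9,11] y:[7,37] z:[10,38] -> hit [10,11], descend [2, 22]
    N2 x:[-8,11] y:[26,37] z:[14,38] -> miss, prune
    N22 x:[-9,2] y:[7,20] z:[10,37] -> miss, prune

order=[0, 31, 6, 8, 13, 7, 29, 11, 32, 2, 22]  |boxes|=11  |leaves|=1  hit=P15

== RESULT ==
11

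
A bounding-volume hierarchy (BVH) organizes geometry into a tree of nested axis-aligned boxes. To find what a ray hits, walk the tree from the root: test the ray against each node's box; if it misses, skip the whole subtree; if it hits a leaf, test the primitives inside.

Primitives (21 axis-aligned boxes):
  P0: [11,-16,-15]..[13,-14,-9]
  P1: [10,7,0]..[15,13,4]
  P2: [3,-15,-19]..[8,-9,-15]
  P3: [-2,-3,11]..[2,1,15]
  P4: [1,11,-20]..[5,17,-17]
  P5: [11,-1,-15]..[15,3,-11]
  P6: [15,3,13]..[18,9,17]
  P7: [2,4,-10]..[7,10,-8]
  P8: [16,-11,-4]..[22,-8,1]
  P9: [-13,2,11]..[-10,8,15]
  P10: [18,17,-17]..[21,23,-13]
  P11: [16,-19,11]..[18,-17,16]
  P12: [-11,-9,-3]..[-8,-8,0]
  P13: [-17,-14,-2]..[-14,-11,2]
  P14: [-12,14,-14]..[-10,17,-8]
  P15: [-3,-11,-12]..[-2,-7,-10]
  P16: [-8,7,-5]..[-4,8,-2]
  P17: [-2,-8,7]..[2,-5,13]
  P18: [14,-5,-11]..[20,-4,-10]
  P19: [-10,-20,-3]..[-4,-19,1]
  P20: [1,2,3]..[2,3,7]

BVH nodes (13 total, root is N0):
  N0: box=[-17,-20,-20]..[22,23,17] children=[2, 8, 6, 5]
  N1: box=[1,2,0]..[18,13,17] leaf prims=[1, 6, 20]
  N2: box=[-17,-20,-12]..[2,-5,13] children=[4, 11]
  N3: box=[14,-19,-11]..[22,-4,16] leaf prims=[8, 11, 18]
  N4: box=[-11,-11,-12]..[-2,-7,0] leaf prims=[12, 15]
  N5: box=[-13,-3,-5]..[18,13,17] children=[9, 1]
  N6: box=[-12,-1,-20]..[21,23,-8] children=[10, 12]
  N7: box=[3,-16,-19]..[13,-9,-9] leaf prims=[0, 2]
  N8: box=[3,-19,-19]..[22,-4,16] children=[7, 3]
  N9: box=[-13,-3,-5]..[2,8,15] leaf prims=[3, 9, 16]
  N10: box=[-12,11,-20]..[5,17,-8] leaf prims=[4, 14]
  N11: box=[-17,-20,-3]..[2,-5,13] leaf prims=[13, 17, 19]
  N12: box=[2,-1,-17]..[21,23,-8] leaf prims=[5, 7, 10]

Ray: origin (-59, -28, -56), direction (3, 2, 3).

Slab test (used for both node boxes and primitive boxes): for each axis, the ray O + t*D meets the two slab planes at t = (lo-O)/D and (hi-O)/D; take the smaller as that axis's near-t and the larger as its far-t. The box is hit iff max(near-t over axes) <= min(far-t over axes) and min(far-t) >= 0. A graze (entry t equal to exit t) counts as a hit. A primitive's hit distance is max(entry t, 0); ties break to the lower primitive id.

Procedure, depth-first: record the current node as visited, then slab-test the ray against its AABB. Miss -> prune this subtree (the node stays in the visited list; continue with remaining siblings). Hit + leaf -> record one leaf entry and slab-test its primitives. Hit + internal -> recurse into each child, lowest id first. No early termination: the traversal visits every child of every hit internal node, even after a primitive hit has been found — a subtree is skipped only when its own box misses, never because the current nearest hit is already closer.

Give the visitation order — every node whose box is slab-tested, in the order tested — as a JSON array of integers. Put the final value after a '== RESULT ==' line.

Walk:
N0 x:[14,27] y:[4,51/2] z:[12,73/3] -> hit [14,73/3], descend [2, 5, 6, 8]
  N2 x:[14,61/3] y:[4,23/2] z:[44/3,23] -> miss, prune
  N5 x:[46/3,77/3] y:[25/2,41/2] z:[17,73/3] -> hit [17,41/2], descend [1, 9]
    N1 x:[20,77/3] y:[15,41/2] z:[56/3,73/3] -> hit [20,41/2] leaf, test {P1(miss), P6(miss), P20(miss)}
    N9 x:[46/3,61/3] y:[25/2,18] z:[17,71/3] -> hit [17,18] leaf, test {P3(miss), P9(miss), P16@t=35/2}
  N6 x:[47/3,80/3] y:[27/2,51/2] z:[12,16] -> hit [47/3,16], descend [10, 12]
    N10 x:[47/3,64/3] y:[39/2,45/2] z:[12,16] -> miss, prune
    N12 x:[61/3,80/3] y:[27/2,51/2] z:[13,16] -> miss, prune
  N8 x:[62/3,27] y:[9/2,12] z:[37/3,24] -> miss, prune

9 AABB tests over nodes [0, 2, 5, 1, 9, 6, 10, 12, 8]; 2 leaves entered; closest P16.

== RESULT ==
[0, 2, 5, 1, 9, 6, 10, 12, 8]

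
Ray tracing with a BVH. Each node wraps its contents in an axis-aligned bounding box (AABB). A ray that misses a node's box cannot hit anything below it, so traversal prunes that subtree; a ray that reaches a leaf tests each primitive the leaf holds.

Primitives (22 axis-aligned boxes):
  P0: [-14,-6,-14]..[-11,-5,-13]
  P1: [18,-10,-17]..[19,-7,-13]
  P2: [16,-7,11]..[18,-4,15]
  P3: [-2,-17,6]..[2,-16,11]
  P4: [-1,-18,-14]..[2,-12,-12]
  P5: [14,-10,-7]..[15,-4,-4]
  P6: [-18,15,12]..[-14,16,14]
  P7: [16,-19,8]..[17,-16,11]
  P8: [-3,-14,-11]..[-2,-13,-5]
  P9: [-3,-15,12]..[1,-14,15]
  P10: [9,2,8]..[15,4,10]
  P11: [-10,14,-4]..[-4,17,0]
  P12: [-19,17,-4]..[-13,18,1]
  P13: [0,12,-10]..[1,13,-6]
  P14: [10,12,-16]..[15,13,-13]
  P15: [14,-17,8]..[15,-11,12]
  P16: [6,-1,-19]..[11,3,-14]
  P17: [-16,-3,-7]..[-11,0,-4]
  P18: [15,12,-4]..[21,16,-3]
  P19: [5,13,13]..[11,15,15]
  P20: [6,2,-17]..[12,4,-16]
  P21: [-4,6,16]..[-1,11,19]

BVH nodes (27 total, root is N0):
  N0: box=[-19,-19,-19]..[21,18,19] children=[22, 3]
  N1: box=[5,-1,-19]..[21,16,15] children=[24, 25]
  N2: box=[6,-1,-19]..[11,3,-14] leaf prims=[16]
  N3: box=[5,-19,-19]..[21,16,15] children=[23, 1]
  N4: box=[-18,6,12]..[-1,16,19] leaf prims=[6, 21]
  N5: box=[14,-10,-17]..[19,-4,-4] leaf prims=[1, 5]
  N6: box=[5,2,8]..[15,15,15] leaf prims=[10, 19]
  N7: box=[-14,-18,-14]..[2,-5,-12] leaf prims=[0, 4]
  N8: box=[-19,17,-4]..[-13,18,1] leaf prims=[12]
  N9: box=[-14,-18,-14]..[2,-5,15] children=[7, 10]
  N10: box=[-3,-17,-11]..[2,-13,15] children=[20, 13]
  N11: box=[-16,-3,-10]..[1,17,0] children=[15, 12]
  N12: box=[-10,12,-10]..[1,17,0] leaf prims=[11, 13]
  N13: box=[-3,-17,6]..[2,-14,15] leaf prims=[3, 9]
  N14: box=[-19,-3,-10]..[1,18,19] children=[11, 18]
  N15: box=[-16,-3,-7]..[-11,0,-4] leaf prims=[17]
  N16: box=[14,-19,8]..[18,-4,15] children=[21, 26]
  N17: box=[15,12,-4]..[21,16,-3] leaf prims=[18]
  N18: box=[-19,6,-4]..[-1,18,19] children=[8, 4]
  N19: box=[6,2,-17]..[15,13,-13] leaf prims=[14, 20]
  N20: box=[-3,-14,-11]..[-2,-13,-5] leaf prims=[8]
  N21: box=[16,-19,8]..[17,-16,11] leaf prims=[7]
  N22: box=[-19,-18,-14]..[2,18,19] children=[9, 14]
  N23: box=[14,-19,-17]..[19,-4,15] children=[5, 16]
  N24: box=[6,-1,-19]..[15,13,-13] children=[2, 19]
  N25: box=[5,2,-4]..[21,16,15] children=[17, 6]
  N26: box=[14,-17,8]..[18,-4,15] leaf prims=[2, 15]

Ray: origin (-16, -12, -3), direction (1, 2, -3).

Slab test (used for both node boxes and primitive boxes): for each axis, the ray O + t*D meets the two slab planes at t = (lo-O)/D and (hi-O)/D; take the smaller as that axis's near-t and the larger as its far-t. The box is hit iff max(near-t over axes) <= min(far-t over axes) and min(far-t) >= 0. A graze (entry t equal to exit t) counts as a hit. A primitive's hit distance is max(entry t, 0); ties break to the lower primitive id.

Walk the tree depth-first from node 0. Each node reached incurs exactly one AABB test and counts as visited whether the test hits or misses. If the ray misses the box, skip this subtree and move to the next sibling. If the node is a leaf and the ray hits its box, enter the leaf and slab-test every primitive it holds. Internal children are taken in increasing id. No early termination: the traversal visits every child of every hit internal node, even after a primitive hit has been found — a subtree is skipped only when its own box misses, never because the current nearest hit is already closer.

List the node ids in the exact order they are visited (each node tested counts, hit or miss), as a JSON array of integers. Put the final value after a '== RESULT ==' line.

Trace the traversal:
N0 x:[-3,37] y:[-7/2,15] z:[-22/3,16/3] -> hit [-3,16/3], descend [3, 22]
  N3 x:[21,37] y:[-7/2,14] z:[-6,16/3] -> miss, prune
  N22 x:[-3,18] y:[-3,15] z:[-22/3,11/3] -> hit [-3,11/3], descend [9, 14]
    N9 x:[2,18] y:[-3,7/2] z:[-6,11/3] -> hit [2,7/2], descend [7, 10]
      N7 x:[2,18] y:[-3,7/2] z:[3,11/3] -> hit [3,7/2] leaf, test {P0@t=10/3, P4(miss)}
      N10 x:[13,18] y:[-5/2,-1/2] z:[-6,8/3] -> miss, prune
    N14 x:[-3,17] y:[9/2,15] z:[-22/3,7/3] -> miss, prune

7 AABB tests over nodes [0, 3, 22, 9, 7, 10, 14]; 1 leaf entered; closest P0.

== RESULT ==
[0, 3, 22, 9, 7, 10, 14]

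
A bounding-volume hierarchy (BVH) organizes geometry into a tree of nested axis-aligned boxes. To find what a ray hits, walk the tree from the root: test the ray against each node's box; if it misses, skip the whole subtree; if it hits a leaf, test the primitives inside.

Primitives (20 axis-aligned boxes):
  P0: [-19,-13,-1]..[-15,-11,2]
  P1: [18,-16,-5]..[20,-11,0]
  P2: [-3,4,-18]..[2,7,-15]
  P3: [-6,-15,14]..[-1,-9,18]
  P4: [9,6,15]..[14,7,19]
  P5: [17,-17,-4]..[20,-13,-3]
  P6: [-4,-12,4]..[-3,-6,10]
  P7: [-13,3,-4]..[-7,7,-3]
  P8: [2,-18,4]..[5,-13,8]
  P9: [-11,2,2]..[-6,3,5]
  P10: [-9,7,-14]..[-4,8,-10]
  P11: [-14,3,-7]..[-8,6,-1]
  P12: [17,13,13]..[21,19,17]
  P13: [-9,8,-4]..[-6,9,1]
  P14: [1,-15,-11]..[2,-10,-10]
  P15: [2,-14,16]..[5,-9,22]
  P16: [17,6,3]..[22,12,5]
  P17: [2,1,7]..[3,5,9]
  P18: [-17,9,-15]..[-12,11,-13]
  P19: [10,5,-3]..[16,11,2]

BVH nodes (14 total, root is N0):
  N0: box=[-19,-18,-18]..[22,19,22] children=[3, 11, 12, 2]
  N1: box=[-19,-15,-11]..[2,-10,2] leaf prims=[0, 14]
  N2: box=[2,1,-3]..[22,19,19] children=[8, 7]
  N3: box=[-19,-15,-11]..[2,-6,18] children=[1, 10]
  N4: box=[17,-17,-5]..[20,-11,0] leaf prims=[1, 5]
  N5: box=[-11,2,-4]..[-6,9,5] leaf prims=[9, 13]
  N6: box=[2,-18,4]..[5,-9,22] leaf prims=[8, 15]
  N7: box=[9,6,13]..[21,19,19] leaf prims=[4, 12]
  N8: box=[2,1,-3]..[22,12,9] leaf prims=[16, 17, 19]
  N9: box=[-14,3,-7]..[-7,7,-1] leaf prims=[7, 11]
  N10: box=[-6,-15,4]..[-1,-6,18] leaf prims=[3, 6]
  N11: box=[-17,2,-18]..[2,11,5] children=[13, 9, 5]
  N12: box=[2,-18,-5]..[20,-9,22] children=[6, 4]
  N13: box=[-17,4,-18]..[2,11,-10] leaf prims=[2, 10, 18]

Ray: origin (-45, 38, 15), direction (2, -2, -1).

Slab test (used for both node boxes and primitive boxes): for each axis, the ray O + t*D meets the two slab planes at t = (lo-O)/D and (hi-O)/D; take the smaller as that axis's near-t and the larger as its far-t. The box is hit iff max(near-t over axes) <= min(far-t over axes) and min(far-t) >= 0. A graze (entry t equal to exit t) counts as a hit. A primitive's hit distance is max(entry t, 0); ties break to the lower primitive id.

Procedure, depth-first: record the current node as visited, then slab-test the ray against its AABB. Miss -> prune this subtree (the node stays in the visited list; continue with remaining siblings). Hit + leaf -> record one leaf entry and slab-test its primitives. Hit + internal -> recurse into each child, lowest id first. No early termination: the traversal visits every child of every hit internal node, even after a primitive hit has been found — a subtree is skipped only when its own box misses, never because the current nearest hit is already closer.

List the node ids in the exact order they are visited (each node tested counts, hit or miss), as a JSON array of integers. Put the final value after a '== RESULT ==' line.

Trace the traversal:
N0 x:[13,67/2] y:[19/2,28] z:[-7,33] -> hit [13,28], descend [2, 3, 11, 12]
  N2 x:[47/2,67/2] y:[19/2,37/2] z:[-4,18] -> miss, prune
  N3 x:[13,47/2] y:[22,53/2] z:[-3,26] -> hit [22,47/2], descend [1, 10]
    N1 x:[13,47/2] y:[24,53/2] z:[13,26] -> miss, prune
    N10 x:[39/2,22] y:[22,53/2] z:[-3,11] -> miss, prune
  N11 x:[14,47/2] y:[27/2,18] z:[10,33] -> hit [14,18], descend [5, 9, 13]
    N5 x:[17,39/2] y:[29/2,18] z:[10,19] -> hit [17,18] leaf, test {P9(miss), P13(miss)}
    N9 x:[31/2,19] y:[31/2,35/2] z:[16,22] -> hit [16,35/2] leaf, test {P7(miss), P11@t=16}
    N13 x:[14,47/2] y:[27/2,17] z:[25,33] -> miss, prune
  N12 x:[47/2,65/2] y:[47/2,28] z:[-7,20] -> miss, prune

Visited [0, 2, 3, 1, 10, 11, 5, 9, 13, 12]. Tests: 10 box, 2 leaf. Nearest: P11.

== RESULT ==
[0, 2, 3, 1, 10, 11, 5, 9, 13, 12]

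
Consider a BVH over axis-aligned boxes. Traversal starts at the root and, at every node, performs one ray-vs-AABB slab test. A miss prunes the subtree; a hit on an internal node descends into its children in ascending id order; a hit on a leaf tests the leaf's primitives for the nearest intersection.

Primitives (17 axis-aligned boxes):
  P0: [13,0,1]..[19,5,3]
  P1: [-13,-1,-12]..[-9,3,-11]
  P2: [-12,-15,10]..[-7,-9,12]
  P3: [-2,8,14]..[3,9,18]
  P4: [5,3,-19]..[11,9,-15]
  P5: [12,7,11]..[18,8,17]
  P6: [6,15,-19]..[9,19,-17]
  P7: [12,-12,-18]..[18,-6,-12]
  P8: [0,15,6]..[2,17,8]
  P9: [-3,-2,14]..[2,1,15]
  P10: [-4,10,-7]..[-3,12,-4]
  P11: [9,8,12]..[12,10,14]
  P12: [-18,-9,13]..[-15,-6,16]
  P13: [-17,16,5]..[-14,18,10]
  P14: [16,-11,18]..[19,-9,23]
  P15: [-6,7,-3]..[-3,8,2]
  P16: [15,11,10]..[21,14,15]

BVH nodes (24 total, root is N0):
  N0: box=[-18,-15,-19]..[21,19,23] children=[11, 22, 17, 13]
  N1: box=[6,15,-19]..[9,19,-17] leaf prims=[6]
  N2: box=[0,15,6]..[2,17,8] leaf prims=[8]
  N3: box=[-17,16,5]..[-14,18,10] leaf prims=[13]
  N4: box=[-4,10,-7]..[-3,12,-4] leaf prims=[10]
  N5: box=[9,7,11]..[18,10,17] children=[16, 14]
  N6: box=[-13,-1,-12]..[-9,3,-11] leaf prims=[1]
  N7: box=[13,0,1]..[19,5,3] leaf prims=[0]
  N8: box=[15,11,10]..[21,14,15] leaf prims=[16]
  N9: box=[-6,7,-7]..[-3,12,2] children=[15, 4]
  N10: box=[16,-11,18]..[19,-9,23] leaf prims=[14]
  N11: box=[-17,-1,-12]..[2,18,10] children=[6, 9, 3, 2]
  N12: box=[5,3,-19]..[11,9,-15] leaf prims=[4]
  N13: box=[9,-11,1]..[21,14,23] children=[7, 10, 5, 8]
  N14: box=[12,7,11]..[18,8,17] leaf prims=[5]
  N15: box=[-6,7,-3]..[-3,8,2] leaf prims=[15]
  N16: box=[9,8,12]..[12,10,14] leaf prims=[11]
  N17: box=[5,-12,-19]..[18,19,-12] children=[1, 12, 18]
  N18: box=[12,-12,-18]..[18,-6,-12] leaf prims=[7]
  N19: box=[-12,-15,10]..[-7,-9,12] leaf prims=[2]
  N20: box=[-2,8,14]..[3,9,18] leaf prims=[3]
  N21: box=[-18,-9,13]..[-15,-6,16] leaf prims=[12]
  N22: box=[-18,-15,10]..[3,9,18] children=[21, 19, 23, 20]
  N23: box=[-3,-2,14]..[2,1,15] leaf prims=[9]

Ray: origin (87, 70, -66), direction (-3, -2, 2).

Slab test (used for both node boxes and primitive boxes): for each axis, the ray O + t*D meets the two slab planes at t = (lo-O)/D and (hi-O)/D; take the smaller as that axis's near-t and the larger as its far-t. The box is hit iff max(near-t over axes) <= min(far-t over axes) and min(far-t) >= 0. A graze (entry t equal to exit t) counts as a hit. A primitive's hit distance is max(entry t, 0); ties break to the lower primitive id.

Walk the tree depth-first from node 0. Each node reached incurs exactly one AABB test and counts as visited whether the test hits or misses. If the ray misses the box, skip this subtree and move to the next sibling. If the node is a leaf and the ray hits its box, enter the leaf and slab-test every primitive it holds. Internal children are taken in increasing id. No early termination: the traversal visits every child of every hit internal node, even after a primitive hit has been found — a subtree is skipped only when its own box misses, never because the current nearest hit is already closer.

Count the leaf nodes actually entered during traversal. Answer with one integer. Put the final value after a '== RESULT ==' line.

Trace the traversal:
N0 x:[22,35] y:[51/2,85/2] z:[47/2,89/2] -> hit [51/2,35], descend [11, 13, 17, 22]
  N11 x:[85/3,104/3] y:[26,71/2] z:[27,38] -> hit [85/3,104/3], descend [2, 3, 6, 9]
    N2 x:[85/3,29] y:[53/2,55/2] z:[36,37] -> miss, prune
    N3 x:[101/3,104/3] y:[26,27] z:[71/2,38] -> miss, prune
    N6 x:[32,100/3] y:[67/2,71/2] z:[27,55/2] -> miss, prune
    N9 x:[30,31] y:[29,63/2] z:[59/2,34] -> hit [30,31], descend [4, 15]
      N4 x:[30,91/3] y:[29,30] z:[59/2,31] -> hit [30,30] leaf, test {P10@t=30}
      N15 x:[30,31] y:[31,63/2] z:[63/2,34] -> miss, prune
  N13 x:[22,26] y:[28,81/2] z:[67/2,89/2] -> miss, prune
  N17 x:[23,82/3] y:[51/2,41] z:[47/2,27] -> hit [51/2,27], descend [1, 12, 18]
    N1 x:[26,27] y:[51/2,55/2] z:[47/2,49/2] -> miss, prune
    N12 x:[76/3,82/3] y:[61/2,67/2] z:[47/2,51/2] -> miss, prune
    N18 x:[23,25] y:[38,41] z:[24,27] -> miss, prune
  N22 x:[28,35] y:[61/2,85/2] z:[38,42] -> miss, prune

Visited [0, 11, 2, 3, 6, 9, 4, 15, 13, 17, 1, 12, 18, 22]. Tests: 14 box, 1 leaf. Nearest: P10.

== RESULT ==
1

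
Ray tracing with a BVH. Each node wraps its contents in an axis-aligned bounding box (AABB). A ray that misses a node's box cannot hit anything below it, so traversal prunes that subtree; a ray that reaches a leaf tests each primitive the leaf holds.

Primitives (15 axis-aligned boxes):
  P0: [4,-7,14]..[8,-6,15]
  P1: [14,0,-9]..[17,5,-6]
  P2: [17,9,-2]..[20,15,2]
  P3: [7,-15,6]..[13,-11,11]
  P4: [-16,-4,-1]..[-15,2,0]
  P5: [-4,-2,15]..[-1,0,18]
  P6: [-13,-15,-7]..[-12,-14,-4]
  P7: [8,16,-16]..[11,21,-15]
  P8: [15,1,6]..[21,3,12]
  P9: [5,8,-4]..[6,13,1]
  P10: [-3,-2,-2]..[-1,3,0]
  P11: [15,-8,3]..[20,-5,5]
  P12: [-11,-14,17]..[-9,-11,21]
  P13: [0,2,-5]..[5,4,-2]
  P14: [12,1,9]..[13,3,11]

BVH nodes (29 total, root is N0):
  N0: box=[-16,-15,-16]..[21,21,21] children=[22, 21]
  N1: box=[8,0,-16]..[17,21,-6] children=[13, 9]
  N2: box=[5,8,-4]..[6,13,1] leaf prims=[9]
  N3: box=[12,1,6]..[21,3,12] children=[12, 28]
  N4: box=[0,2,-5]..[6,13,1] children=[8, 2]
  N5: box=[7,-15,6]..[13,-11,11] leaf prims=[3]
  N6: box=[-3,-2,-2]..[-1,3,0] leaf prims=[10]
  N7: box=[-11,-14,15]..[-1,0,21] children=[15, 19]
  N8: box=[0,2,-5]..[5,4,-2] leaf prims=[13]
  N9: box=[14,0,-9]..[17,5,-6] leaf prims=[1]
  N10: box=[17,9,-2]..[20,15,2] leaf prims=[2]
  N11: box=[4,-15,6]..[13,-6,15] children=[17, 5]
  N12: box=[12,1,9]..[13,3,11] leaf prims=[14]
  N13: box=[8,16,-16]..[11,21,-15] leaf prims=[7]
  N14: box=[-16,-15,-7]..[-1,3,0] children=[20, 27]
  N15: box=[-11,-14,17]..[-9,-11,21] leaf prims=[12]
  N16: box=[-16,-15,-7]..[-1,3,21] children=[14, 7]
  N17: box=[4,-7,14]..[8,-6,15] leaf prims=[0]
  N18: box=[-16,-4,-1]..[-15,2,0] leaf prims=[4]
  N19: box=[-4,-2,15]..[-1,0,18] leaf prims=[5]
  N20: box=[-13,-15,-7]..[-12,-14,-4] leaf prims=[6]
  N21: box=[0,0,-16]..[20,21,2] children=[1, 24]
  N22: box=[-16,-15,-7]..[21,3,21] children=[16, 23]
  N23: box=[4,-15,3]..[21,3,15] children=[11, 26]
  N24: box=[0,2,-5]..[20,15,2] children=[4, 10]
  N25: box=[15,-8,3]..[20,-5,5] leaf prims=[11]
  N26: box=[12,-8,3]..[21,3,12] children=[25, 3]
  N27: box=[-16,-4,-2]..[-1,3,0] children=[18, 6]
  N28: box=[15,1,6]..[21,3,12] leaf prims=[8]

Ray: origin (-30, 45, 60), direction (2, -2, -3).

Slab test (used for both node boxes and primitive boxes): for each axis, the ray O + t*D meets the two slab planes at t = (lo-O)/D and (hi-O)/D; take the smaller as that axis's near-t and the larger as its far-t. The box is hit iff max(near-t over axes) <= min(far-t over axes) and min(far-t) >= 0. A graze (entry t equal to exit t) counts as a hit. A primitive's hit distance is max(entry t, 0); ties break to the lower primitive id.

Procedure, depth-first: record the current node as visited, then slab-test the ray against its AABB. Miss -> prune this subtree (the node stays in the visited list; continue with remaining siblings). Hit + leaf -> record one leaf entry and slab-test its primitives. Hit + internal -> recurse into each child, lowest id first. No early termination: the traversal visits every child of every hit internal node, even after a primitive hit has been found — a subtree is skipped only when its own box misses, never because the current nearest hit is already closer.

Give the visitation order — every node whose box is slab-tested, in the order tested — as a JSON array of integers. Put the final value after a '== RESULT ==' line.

Traverse from the root:
N0 x:[7,51/2] y:[12,30] z:[13,76/3] -> hit [13,76/3], descend [21, 22]
  N21 x:[15,25] y:[12,45/2] z:[58/3,76/3] -> hit [58/3,45/2], descend [1, 24]
    N1 x:[19,47/2] y:[12,45/2] z:[22,76/3] -> hit [22,45/2], descend [9, 13]
      N9 x:[22,47/2] y:[20,45/2] z:[22,23] -> hit [22,45/2] leaf, test {P1@t=22}
      N13 x:[19,41/2] y:[12,29/2] z:[25,76/3] -> miss, prune
    N24 x:[15,25] y:[15,43/2] z:[58/3,65/3] -> hit [58/3,43/2], descend [4, 10]
      N4 x:[15,18] y:[16,43/2] z:[59/3,65/3] -> miss, prune
      N10 x:[47/2,25] y:[15,18] z:[58/3,62/3] -> miss, prune
  N22 x:[7,51/2] y:[21,30] z:[13,67/3] -> hit [21,67/3], descend [16, 23]
    N16 x:[7,29/2] y:[21,30] z:[13,67/3] -> miss, prune
    N23 x:[17,51/2] y:[21,30] z:[15,19] -> miss, prune

11 AABB tests over nodes [0, 21, 1, 9, 13, 24, 4, 10, 22, 16, 23]; 1 leaf entered; closest P1.

== RESULT ==
[0, 21, 1, 9, 13, 24, 4, 10, 22, 16, 23]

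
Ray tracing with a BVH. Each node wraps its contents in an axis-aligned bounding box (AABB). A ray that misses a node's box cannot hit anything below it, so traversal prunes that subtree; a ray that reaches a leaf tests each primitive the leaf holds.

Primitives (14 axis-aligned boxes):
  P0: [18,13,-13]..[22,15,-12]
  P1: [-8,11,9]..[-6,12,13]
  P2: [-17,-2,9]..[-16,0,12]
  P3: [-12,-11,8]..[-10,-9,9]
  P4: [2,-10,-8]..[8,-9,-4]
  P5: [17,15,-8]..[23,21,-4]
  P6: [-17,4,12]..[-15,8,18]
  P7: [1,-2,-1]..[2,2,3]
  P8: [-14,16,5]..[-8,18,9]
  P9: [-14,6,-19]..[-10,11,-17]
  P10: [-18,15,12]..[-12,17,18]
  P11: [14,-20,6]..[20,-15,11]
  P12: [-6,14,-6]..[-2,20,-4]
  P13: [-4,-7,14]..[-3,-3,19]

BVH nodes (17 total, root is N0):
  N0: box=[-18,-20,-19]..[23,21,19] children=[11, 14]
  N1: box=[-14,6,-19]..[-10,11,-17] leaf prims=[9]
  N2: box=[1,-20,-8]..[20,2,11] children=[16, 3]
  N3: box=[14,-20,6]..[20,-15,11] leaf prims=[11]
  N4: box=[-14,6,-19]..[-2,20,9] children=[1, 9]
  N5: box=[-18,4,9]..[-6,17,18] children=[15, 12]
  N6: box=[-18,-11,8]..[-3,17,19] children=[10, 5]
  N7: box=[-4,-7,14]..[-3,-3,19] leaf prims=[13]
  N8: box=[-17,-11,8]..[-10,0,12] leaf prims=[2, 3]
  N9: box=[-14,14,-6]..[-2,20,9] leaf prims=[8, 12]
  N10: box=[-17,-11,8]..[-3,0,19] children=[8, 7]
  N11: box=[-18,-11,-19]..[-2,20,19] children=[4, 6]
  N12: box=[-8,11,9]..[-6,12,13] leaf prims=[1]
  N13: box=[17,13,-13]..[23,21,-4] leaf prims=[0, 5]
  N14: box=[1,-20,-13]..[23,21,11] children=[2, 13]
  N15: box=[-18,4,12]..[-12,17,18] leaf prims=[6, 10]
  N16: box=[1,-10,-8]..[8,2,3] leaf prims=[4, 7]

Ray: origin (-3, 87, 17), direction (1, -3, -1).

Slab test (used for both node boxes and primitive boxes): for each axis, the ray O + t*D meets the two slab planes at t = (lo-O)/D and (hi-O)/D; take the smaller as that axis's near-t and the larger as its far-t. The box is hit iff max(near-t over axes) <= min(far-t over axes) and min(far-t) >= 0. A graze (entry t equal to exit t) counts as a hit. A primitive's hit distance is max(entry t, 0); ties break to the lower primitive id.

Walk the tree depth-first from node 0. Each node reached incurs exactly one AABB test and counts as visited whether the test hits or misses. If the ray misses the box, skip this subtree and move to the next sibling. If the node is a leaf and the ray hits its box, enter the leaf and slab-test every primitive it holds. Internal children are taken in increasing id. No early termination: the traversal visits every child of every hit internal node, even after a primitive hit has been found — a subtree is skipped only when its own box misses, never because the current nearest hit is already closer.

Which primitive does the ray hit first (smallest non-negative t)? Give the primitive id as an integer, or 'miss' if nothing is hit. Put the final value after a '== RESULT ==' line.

Trace the traversal:
N0 x:[-15,26] y:[22,107/3] z:[-2,36] -> hit [22,26], descend [11, 14]
  N11 x:[-15,1] y:[67/3,98/3] z:[-2,36] -> miss, prune
  N14 x:[4,26] y:[22,107/3] z:[6,30] -> hit [22,26], descend [2, 13]
    N2 x:[4,23] y:[85/3,107/3] z:[6,25] -> miss, prune
    N13 x:[20,26] y:[22,74/3] z:[21,30] -> hit [22,74/3] leaf, test {P0(miss), P5@t=22}

Visited [0, 11, 14, 2, 13]. Tests: 5 box, 1 leaf. Nearest: P5.

== RESULT ==
5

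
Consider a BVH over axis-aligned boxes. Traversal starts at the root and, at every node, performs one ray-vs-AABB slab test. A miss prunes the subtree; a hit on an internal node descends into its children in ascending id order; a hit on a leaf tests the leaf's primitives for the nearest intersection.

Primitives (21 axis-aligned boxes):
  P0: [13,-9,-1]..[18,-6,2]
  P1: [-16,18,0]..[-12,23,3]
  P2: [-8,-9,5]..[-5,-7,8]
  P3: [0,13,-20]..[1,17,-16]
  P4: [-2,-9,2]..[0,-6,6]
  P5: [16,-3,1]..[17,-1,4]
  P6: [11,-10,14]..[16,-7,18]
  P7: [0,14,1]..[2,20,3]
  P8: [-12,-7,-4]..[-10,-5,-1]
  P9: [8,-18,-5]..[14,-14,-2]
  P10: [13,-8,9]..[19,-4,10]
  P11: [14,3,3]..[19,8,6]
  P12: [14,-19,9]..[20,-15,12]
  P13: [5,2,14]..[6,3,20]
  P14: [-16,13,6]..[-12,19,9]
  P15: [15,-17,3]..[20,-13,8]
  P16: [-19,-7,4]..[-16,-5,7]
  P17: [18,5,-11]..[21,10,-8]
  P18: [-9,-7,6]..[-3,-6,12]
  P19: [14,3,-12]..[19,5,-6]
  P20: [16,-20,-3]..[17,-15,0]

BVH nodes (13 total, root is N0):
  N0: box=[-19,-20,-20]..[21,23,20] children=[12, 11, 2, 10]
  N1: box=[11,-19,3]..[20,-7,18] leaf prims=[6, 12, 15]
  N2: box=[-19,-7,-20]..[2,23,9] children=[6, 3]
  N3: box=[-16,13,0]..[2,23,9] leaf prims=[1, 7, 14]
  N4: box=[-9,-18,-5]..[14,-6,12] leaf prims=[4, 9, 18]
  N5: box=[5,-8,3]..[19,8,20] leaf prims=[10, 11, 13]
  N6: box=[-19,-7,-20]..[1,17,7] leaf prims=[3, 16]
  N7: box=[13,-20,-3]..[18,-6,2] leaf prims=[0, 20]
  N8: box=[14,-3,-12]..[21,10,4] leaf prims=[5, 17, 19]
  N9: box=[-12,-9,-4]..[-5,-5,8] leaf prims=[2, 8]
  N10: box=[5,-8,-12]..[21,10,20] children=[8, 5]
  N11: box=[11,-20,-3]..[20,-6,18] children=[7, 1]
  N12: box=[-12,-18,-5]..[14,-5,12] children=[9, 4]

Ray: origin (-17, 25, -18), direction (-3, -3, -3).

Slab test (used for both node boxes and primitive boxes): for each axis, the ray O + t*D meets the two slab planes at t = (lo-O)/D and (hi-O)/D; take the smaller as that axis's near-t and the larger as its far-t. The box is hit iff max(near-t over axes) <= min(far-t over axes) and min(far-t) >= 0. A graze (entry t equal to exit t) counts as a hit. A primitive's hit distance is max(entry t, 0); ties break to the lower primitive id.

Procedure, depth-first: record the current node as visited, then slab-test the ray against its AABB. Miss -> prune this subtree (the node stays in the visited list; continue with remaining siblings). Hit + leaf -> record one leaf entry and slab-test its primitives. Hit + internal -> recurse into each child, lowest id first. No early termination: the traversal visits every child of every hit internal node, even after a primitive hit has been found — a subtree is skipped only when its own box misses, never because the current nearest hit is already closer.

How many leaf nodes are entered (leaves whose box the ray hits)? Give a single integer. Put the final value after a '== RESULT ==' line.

Traverse from the root:
N0 x:[-38/3,2/3] y:[2/3,15] z:[-38/3,2/3] -> hit [2/3,2/3], descend [2, 10, 11, 12]
  N2 x:[-19/3,2/3] y:[2/3,32/3] z:[-9,2/3] -> hit [2/3,2/3], descend [3, 6]
    N3 x:[-19/3,-1/3] y:[2/3,4] z:[-9,-6] -> miss, prune
    N6 x:[-6,2/3] y:[8/3,32/3] z:[-25/3,2/3] -> miss, prune
  N10 x:[-38/3,-22/3] y:[5,11] z:[-38/3,-2] -> miss, prune
  N11 x:[-37/3,-28/3] y:[31/3,15] z:[-12,-5] -> miss, prune
  N12 x:[-31/3,-5/3] y:[10,43/3] z:[-10,-13/3] -> miss, prune

7 AABB tests over nodes [0, 2, 3, 6, 10, 11, 12]; 0 leaves entered; closest miss.

== RESULT ==
0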